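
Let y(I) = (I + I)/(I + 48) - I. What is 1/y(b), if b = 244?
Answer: -73/17690 ≈ -0.0041266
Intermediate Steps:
y(I) = -I + 2*I/(48 + I) (y(I) = (2*I)/(48 + I) - I = 2*I/(48 + I) - I = -I + 2*I/(48 + I))
1/y(b) = 1/(-1*244*(46 + 244)/(48 + 244)) = 1/(-1*244*290/292) = 1/(-1*244*1/292*290) = 1/(-17690/73) = -73/17690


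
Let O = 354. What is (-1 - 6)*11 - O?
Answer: -431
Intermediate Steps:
(-1 - 6)*11 - O = (-1 - 6)*11 - 1*354 = -7*11 - 354 = -77 - 354 = -431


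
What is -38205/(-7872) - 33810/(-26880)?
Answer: 32071/5248 ≈ 6.1111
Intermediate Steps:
-38205/(-7872) - 33810/(-26880) = -38205*(-1/7872) - 33810*(-1/26880) = 12735/2624 + 161/128 = 32071/5248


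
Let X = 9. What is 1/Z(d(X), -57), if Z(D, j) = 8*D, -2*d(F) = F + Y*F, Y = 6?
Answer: -1/252 ≈ -0.0039683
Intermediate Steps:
d(F) = -7*F/2 (d(F) = -(F + 6*F)/2 = -7*F/2)
1/Z(d(X), -57) = 1/(8*(-7/2*9)) = 1/(8*(-63/2)) = 1/(-252) = -1/252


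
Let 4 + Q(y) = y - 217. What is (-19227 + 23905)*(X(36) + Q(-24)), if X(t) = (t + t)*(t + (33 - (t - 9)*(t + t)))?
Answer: -632676110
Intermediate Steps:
Q(y) = -221 + y (Q(y) = -4 + (y - 217) = -4 + (-217 + y) = -221 + y)
X(t) = 2*t*(33 + t - 2*t*(-9 + t)) (X(t) = (2*t)*(t + (33 - (-9 + t)*2*t)) = (2*t)*(t + (33 - 2*t*(-9 + t))) = (2*t)*(33 + t - 2*t*(-9 + t)) = 2*t*(33 + t - 2*t*(-9 + t)))
(-19227 + 23905)*(X(36) + Q(-24)) = (-19227 + 23905)*(2*36*(33 - 2*36² + 19*36) + (-221 - 24)) = 4678*(2*36*(33 - 2*1296 + 684) - 245) = 4678*(2*36*(33 - 2592 + 684) - 245) = 4678*(2*36*(-1875) - 245) = 4678*(-135000 - 245) = 4678*(-135245) = -632676110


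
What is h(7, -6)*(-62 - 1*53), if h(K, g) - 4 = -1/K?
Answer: -3105/7 ≈ -443.57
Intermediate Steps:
h(K, g) = 4 - 1/K
h(7, -6)*(-62 - 1*53) = (4 - 1/7)*(-62 - 1*53) = (4 - 1*⅐)*(-62 - 53) = (4 - ⅐)*(-115) = (27/7)*(-115) = -3105/7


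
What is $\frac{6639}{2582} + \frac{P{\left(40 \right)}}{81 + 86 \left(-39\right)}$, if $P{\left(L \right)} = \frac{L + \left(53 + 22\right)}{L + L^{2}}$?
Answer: $\frac{3563599615}{1385945304} \approx 2.5712$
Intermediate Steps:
$P{\left(L \right)} = \frac{75 + L}{L + L^{2}}$ ($P{\left(L \right)} = \frac{L + 75}{L + L^{2}} = \frac{75 + L}{L + L^{2}}$)
$\frac{6639}{2582} + \frac{P{\left(40 \right)}}{81 + 86 \left(-39\right)} = \frac{6639}{2582} + \frac{\frac{1}{40} \frac{1}{1 + 40} \left(75 + 40\right)}{81 + 86 \left(-39\right)} = 6639 \cdot \frac{1}{2582} + \frac{\frac{1}{40} \cdot \frac{1}{41} \cdot 115}{81 - 3354} = \frac{6639}{2582} + \frac{\frac{1}{40} \cdot \frac{1}{41} \cdot 115}{-3273} = \frac{6639}{2582} + \frac{23}{328} \left(- \frac{1}{3273}\right) = \frac{6639}{2582} - \frac{23}{1073544} = \frac{3563599615}{1385945304}$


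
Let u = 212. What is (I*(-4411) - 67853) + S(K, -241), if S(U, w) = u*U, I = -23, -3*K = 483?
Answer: -532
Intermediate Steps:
K = -161 (K = -⅓*483 = -161)
S(U, w) = 212*U
(I*(-4411) - 67853) + S(K, -241) = (-23*(-4411) - 67853) + 212*(-161) = (101453 - 67853) - 34132 = 33600 - 34132 = -532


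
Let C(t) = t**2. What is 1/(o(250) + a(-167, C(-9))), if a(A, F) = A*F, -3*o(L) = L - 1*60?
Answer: -3/40771 ≈ -7.3582e-5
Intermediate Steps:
o(L) = 20 - L/3 (o(L) = -(L - 1*60)/3 = -(L - 60)/3 = -(-60 + L)/3 = 20 - L/3)
1/(o(250) + a(-167, C(-9))) = 1/((20 - 1/3*250) - 167*(-9)**2) = 1/((20 - 250/3) - 167*81) = 1/(-190/3 - 13527) = 1/(-40771/3) = -3/40771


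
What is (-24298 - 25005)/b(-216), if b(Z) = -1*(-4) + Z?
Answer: 49303/212 ≈ 232.56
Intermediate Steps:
b(Z) = 4 + Z
(-24298 - 25005)/b(-216) = (-24298 - 25005)/(4 - 216) = -49303/(-212) = -49303*(-1/212) = 49303/212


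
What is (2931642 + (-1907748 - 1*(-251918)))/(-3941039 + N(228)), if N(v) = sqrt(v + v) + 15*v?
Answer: -5023661571628/15504843388705 - 2551624*sqrt(114)/15504843388705 ≈ -0.32401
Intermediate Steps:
N(v) = 15*v + sqrt(2)*sqrt(v) (N(v) = sqrt(2*v) + 15*v = sqrt(2)*sqrt(v) + 15*v = 15*v + sqrt(2)*sqrt(v))
(2931642 + (-1907748 - 1*(-251918)))/(-3941039 + N(228)) = (2931642 + (-1907748 - 1*(-251918)))/(-3941039 + (15*228 + sqrt(2)*sqrt(228))) = (2931642 + (-1907748 + 251918))/(-3941039 + (3420 + sqrt(2)*(2*sqrt(57)))) = (2931642 - 1655830)/(-3941039 + (3420 + 2*sqrt(114))) = 1275812/(-3937619 + 2*sqrt(114))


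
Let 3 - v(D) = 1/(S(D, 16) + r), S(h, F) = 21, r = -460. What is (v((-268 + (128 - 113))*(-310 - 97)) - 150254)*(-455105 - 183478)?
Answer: 42121054733604/439 ≈ 9.5948e+10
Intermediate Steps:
v(D) = 1318/439 (v(D) = 3 - 1/(21 - 460) = 3 - 1/(-439) = 3 - 1*(-1/439) = 3 + 1/439 = 1318/439)
(v((-268 + (128 - 113))*(-310 - 97)) - 150254)*(-455105 - 183478) = (1318/439 - 150254)*(-455105 - 183478) = -65960188/439*(-638583) = 42121054733604/439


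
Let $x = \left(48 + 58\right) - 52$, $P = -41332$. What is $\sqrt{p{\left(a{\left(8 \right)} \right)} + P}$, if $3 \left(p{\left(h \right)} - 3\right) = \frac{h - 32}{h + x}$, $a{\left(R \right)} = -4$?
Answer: $\frac{i \sqrt{1033231}}{5} \approx 203.3 i$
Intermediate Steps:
$x = 54$ ($x = 106 - 52 = 54$)
$p{\left(h \right)} = 3 + \frac{-32 + h}{3 \left(54 + h\right)}$ ($p{\left(h \right)} = 3 + \frac{\left(h - 32\right) \frac{1}{h + 54}}{3} = 3 + \frac{\left(-32 + h\right) \frac{1}{54 + h}}{3} = 3 + \frac{\frac{1}{54 + h} \left(-32 + h\right)}{3} = 3 + \frac{-32 + h}{3 \left(54 + h\right)}$)
$\sqrt{p{\left(a{\left(8 \right)} \right)} + P} = \sqrt{\frac{2 \left(227 + 5 \left(-4\right)\right)}{3 \left(54 - 4\right)} - 41332} = \sqrt{\frac{2 \left(227 - 20\right)}{3 \cdot 50} - 41332} = \sqrt{\frac{2}{3} \cdot \frac{1}{50} \cdot 207 - 41332} = \sqrt{\frac{69}{25} - 41332} = \sqrt{- \frac{1033231}{25}} = \frac{i \sqrt{1033231}}{5}$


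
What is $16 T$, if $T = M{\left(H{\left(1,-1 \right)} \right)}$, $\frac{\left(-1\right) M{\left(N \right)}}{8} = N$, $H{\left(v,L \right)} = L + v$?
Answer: $0$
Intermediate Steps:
$M{\left(N \right)} = - 8 N$
$T = 0$ ($T = - 8 \left(-1 + 1\right) = \left(-8\right) 0 = 0$)
$16 T = 16 \cdot 0 = 0$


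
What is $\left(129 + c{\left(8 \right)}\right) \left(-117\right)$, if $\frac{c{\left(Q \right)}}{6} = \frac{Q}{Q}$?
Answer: $-15795$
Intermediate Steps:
$c{\left(Q \right)} = 6$ ($c{\left(Q \right)} = 6 \frac{Q}{Q} = 6 \cdot 1 = 6$)
$\left(129 + c{\left(8 \right)}\right) \left(-117\right) = \left(129 + 6\right) \left(-117\right) = 135 \left(-117\right) = -15795$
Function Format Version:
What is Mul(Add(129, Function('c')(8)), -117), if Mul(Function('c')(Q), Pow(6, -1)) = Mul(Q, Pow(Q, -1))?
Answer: -15795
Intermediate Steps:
Function('c')(Q) = 6 (Function('c')(Q) = Mul(6, Mul(Q, Pow(Q, -1))) = Mul(6, 1) = 6)
Mul(Add(129, Function('c')(8)), -117) = Mul(Add(129, 6), -117) = Mul(135, -117) = -15795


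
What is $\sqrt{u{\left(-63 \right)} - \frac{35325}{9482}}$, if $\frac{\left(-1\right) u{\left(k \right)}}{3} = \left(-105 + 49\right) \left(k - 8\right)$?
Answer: $\frac{i \sqrt{1072761440322}}{9482} \approx 109.23 i$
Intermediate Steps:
$u{\left(k \right)} = -1344 + 168 k$ ($u{\left(k \right)} = - 3 \left(-105 + 49\right) \left(k - 8\right) = - 3 \left(- 56 \left(-8 + k\right)\right) = - 3 \left(448 - 56 k\right) = -1344 + 168 k$)
$\sqrt{u{\left(-63 \right)} - \frac{35325}{9482}} = \sqrt{\left(-1344 + 168 \left(-63\right)\right) - \frac{35325}{9482}} = \sqrt{\left(-1344 - 10584\right) - \frac{35325}{9482}} = \sqrt{-11928 - \frac{35325}{9482}} = \sqrt{- \frac{113136621}{9482}} = \frac{i \sqrt{1072761440322}}{9482}$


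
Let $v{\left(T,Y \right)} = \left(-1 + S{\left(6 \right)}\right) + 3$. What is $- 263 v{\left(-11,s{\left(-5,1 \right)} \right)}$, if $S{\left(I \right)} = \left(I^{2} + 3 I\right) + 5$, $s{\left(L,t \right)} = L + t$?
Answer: $-16043$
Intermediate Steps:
$S{\left(I \right)} = 5 + I^{2} + 3 I$
$v{\left(T,Y \right)} = 61$ ($v{\left(T,Y \right)} = \left(-1 + \left(5 + 6^{2} + 3 \cdot 6\right)\right) + 3 = \left(-1 + \left(5 + 36 + 18\right)\right) + 3 = \left(-1 + 59\right) + 3 = 58 + 3 = 61$)
$- 263 v{\left(-11,s{\left(-5,1 \right)} \right)} = \left(-263\right) 61 = -16043$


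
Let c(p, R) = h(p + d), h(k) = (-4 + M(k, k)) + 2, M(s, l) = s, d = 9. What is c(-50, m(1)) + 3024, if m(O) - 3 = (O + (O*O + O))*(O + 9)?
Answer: 2981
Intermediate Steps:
m(O) = 3 + (9 + O)*(O² + 2*O) (m(O) = 3 + (O + (O*O + O))*(O + 9) = 3 + (O + (O² + O))*(9 + O) = 3 + (O + (O + O²))*(9 + O) = 3 + (O² + 2*O)*(9 + O) = 3 + (9 + O)*(O² + 2*O))
h(k) = -2 + k (h(k) = (-4 + k) + 2 = -2 + k)
c(p, R) = 7 + p (c(p, R) = -2 + (p + 9) = -2 + (9 + p) = 7 + p)
c(-50, m(1)) + 3024 = (7 - 50) + 3024 = -43 + 3024 = 2981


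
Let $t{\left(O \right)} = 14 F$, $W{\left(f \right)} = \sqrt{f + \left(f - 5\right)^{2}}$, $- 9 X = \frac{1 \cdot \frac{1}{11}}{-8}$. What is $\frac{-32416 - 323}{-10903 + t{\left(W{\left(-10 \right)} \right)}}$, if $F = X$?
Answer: $\frac{12964644}{4317581} \approx 3.0028$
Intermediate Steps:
$X = \frac{1}{792}$ ($X = - \frac{1 \cdot \frac{1}{11} \frac{1}{-8}}{9} = - \frac{1 \cdot \frac{1}{11} \left(- \frac{1}{8}\right)}{9} = - \frac{\frac{1}{11} \left(- \frac{1}{8}\right)}{9} = \left(- \frac{1}{9}\right) \left(- \frac{1}{88}\right) = \frac{1}{792} \approx 0.0012626$)
$F = \frac{1}{792} \approx 0.0012626$
$W{\left(f \right)} = \sqrt{f + \left(-5 + f\right)^{2}}$
$t{\left(O \right)} = \frac{7}{396}$ ($t{\left(O \right)} = 14 \cdot \frac{1}{792} = \frac{7}{396}$)
$\frac{-32416 - 323}{-10903 + t{\left(W{\left(-10 \right)} \right)}} = \frac{-32416 - 323}{-10903 + \frac{7}{396}} = - \frac{32739}{- \frac{4317581}{396}} = \left(-32739\right) \left(- \frac{396}{4317581}\right) = \frac{12964644}{4317581}$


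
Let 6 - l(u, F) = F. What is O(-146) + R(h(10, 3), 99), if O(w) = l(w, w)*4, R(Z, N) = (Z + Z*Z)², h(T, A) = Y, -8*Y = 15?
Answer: 2501393/4096 ≈ 610.69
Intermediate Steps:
l(u, F) = 6 - F
Y = -15/8 (Y = -⅛*15 = -15/8 ≈ -1.8750)
h(T, A) = -15/8
R(Z, N) = (Z + Z²)²
O(w) = 24 - 4*w (O(w) = (6 - w)*4 = 24 - 4*w)
O(-146) + R(h(10, 3), 99) = (24 - 4*(-146)) + (-15/8)²*(1 - 15/8)² = (24 + 584) + 225*(-7/8)²/64 = 608 + (225/64)*(49/64) = 608 + 11025/4096 = 2501393/4096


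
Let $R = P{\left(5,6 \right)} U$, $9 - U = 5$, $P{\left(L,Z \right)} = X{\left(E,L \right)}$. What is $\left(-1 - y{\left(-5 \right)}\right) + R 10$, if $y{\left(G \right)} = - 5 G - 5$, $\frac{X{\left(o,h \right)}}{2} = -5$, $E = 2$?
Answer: $-421$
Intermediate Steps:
$X{\left(o,h \right)} = -10$ ($X{\left(o,h \right)} = 2 \left(-5\right) = -10$)
$P{\left(L,Z \right)} = -10$
$U = 4$ ($U = 9 - 5 = 4$)
$R = -40$ ($R = \left(-10\right) 4 = -40$)
$y{\left(G \right)} = -5 - 5 G$
$\left(-1 - y{\left(-5 \right)}\right) + R 10 = \left(-1 - \left(-5 - -25\right)\right) - 400 = \left(-1 - \left(-5 + 25\right)\right) - 400 = \left(-1 - 20\right) - 400 = -21 - 400 = -421$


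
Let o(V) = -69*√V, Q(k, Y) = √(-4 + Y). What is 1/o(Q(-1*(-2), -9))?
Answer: 13^(¾)*I^(3/2)/897 ≈ -0.005397 + 0.005397*I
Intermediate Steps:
1/o(Q(-1*(-2), -9)) = 1/(-69*(-4 - 9)^(¼)) = 1/(-69*(-13)^(¼)) = 1/(-69*13^(¼)*√I) = 13^(¾)*I^(3/2)/897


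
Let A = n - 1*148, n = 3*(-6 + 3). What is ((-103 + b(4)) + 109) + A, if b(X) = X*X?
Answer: -135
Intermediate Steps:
b(X) = X²
n = -9 (n = 3*(-3) = -9)
A = -157 (A = -9 - 1*148 = -9 - 148 = -157)
((-103 + b(4)) + 109) + A = ((-103 + 4²) + 109) - 157 = ((-103 + 16) + 109) - 157 = (-87 + 109) - 157 = 22 - 157 = -135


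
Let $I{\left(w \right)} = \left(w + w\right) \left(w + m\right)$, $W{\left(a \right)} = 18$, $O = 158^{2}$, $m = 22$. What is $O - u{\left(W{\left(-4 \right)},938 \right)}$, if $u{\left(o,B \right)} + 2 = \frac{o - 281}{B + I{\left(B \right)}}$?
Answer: $\frac{44986185731}{1801898} \approx 24966.0$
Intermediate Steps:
$O = 24964$
$I{\left(w \right)} = 2 w \left(22 + w\right)$ ($I{\left(w \right)} = \left(w + w\right) \left(w + 22\right) = 2 w \left(22 + w\right)$)
$u{\left(o,B \right)} = -2 + \frac{-281 + o}{B + 2 B \left(22 + B\right)}$ ($u{\left(o,B \right)} = -2 + \frac{o - 281}{B + 2 B \left(22 + B\right)} = -2 + \frac{-281 + o}{B + 2 B \left(22 + B\right)}$)
$O - u{\left(W{\left(-4 \right)},938 \right)} = 24964 - \frac{-281 + 18 - 84420 - 4 \cdot 938^{2}}{938 \left(45 + 2 \cdot 938\right)} = 24964 - \frac{-281 + 18 - 84420 - 3519376}{938 \left(45 + 1876\right)} = 24964 - \frac{-281 + 18 - 84420 - 3519376}{938 \cdot 1921} = 24964 - \frac{1}{938} \cdot \frac{1}{1921} \left(-3604059\right) = 24964 - - \frac{3604059}{1801898} = 24964 + \frac{3604059}{1801898} = \frac{44986185731}{1801898}$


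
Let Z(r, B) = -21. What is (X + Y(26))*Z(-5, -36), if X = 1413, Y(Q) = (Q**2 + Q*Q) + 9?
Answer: -58254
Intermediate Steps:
Y(Q) = 9 + 2*Q**2 (Y(Q) = (Q**2 + Q**2) + 9 = 2*Q**2 + 9 = 9 + 2*Q**2)
(X + Y(26))*Z(-5, -36) = (1413 + (9 + 2*26**2))*(-21) = (1413 + (9 + 2*676))*(-21) = (1413 + (9 + 1352))*(-21) = (1413 + 1361)*(-21) = 2774*(-21) = -58254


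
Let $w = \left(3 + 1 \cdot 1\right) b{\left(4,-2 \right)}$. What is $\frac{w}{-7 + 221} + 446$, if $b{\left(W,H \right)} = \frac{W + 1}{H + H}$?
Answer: $\frac{95439}{214} \approx 445.98$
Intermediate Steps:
$b{\left(W,H \right)} = \frac{1 + W}{2 H}$
$w = -5$ ($w = \left(3 + 1 \cdot 1\right) \frac{1 + 4}{2 \left(-2\right)} = \left(3 + 1\right) \frac{1}{2} \left(- \frac{1}{2}\right) 5 = 4 \left(- \frac{5}{4}\right) = -5$)
$\frac{w}{-7 + 221} + 446 = \frac{1}{-7 + 221} \left(-5\right) + 446 = \frac{1}{214} \left(-5\right) + 446 = - \frac{5}{214} + 446 = \frac{95439}{214}$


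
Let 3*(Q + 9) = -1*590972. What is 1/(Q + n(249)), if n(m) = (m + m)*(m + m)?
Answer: 3/153013 ≈ 1.9606e-5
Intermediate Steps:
n(m) = 4*m² (n(m) = (2*m)*(2*m) = 4*m²)
Q = -590999/3 (Q = -9 + (-1*590972)/3 = -9 + (⅓)*(-590972) = -9 - 590972/3 = -590999/3 ≈ -1.9700e+5)
1/(Q + n(249)) = 1/(-590999/3 + 4*249²) = 1/(-590999/3 + 4*62001) = 1/(-590999/3 + 248004) = 1/(153013/3) = 3/153013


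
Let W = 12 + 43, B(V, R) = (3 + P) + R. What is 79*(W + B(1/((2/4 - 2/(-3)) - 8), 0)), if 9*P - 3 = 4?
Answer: 41791/9 ≈ 4643.4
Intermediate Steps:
P = 7/9 (P = ⅓ + (⅑)*4 = ⅓ + 4/9 = 7/9 ≈ 0.77778)
B(V, R) = 34/9 + R (B(V, R) = (3 + 7/9) + R = 34/9 + R)
W = 55
79*(W + B(1/((2/4 - 2/(-3)) - 8), 0)) = 79*(55 + (34/9 + 0)) = 79*(55 + 34/9) = 79*(529/9) = 41791/9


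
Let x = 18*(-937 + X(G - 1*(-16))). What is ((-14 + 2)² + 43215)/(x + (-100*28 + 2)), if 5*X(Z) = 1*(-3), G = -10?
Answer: -216795/98374 ≈ -2.2038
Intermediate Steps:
X(Z) = -⅗ (X(Z) = (1*(-3))/5 = (⅕)*(-3) = -⅗)
x = -84384/5 (x = 18*(-937 - ⅗) = 18*(-4688/5) = -84384/5 ≈ -16877.)
((-14 + 2)² + 43215)/(x + (-100*28 + 2)) = ((-14 + 2)² + 43215)/(-84384/5 + (-100*28 + 2)) = ((-12)² + 43215)/(-84384/5 + (-2800 + 2)) = (144 + 43215)/(-84384/5 - 2798) = 43359/(-98374/5) = 43359*(-5/98374) = -216795/98374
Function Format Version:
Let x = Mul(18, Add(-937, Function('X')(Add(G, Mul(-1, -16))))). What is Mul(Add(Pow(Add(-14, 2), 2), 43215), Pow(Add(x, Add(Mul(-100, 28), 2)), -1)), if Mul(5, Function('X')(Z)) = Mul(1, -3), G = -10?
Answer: Rational(-216795, 98374) ≈ -2.2038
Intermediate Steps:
Function('X')(Z) = Rational(-3, 5) (Function('X')(Z) = Mul(Rational(1, 5), Mul(1, -3)) = Mul(Rational(1, 5), -3) = Rational(-3, 5))
x = Rational(-84384, 5) (x = Mul(18, Add(-937, Rational(-3, 5))) = Mul(18, Rational(-4688, 5)) = Rational(-84384, 5) ≈ -16877.)
Mul(Add(Pow(Add(-14, 2), 2), 43215), Pow(Add(x, Add(Mul(-100, 28), 2)), -1)) = Mul(Add(Pow(Add(-14, 2), 2), 43215), Pow(Add(Rational(-84384, 5), Add(Mul(-100, 28), 2)), -1)) = Mul(Add(Pow(-12, 2), 43215), Pow(Add(Rational(-84384, 5), Add(-2800, 2)), -1)) = Mul(Add(144, 43215), Pow(Add(Rational(-84384, 5), -2798), -1)) = Mul(43359, Pow(Rational(-98374, 5), -1)) = Mul(43359, Rational(-5, 98374)) = Rational(-216795, 98374)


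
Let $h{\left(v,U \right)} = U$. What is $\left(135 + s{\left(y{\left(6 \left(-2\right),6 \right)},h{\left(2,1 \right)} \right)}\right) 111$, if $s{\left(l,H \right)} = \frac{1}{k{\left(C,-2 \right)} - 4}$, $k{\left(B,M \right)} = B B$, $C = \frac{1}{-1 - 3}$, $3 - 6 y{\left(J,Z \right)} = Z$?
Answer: $\frac{314093}{21} \approx 14957.0$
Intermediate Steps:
$y{\left(J,Z \right)} = \frac{1}{2} - \frac{Z}{6}$
$C = - \frac{1}{4}$ ($C = \frac{1}{-4} = - \frac{1}{4} \approx -0.25$)
$k{\left(B,M \right)} = B^{2}$
$s{\left(l,H \right)} = - \frac{16}{63}$ ($s{\left(l,H \right)} = \frac{1}{\left(- \frac{1}{4}\right)^{2} - 4} = \frac{1}{\frac{1}{16} - 4} = \frac{1}{- \frac{63}{16}} = - \frac{16}{63}$)
$\left(135 + s{\left(y{\left(6 \left(-2\right),6 \right)},h{\left(2,1 \right)} \right)}\right) 111 = \left(135 - \frac{16}{63}\right) 111 = \frac{8489}{63} \cdot 111 = \frac{314093}{21}$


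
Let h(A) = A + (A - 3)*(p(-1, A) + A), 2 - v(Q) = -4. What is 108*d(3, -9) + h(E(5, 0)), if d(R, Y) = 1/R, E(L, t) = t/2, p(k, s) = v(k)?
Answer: 18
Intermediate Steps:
v(Q) = 6 (v(Q) = 2 - 1*(-4) = 2 + 4 = 6)
p(k, s) = 6
E(L, t) = t/2 (E(L, t) = t*(½) = t/2)
h(A) = A + (-3 + A)*(6 + A) (h(A) = A + (A - 3)*(6 + A) = A + (-3 + A)*(6 + A))
108*d(3, -9) + h(E(5, 0)) = 108/3 + (-18 + ((½)*0)² + 4*((½)*0)) = 108*(⅓) + (-18 + 0² + 4*0) = 36 + (-18 + 0 + 0) = 36 - 18 = 18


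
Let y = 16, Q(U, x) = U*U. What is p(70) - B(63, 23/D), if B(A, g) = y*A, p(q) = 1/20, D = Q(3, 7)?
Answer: -20159/20 ≈ -1008.0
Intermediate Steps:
Q(U, x) = U²
D = 9 (D = 3² = 9)
p(q) = 1/20
B(A, g) = 16*A
p(70) - B(63, 23/D) = 1/20 - 16*63 = 1/20 - 1*1008 = 1/20 - 1008 = -20159/20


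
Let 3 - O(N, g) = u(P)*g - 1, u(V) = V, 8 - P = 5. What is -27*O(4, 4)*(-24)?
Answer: -5184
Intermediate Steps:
P = 3 (P = 8 - 1*5 = 8 - 5 = 3)
O(N, g) = 4 - 3*g (O(N, g) = 3 - (3*g - 1) = 3 - (-1 + 3*g) = 3 + (1 - 3*g) = 4 - 3*g)
-27*O(4, 4)*(-24) = -27*(4 - 3*4)*(-24) = -27*(4 - 12)*(-24) = -27*(-8)*(-24) = 216*(-24) = -5184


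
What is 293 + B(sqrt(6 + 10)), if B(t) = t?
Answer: 297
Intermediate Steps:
293 + B(sqrt(6 + 10)) = 293 + sqrt(6 + 10) = 293 + sqrt(16) = 293 + 4 = 297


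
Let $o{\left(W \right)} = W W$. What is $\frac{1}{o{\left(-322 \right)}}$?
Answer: $\frac{1}{103684} \approx 9.6447 \cdot 10^{-6}$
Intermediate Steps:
$o{\left(W \right)} = W^{2}$
$\frac{1}{o{\left(-322 \right)}} = \frac{1}{\left(-322\right)^{2}} = \frac{1}{103684}$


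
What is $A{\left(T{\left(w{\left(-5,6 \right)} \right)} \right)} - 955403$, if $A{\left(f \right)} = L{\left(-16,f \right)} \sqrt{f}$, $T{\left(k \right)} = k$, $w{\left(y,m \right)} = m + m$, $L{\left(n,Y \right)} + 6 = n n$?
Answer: $-955403 + 500 \sqrt{3} \approx -9.5454 \cdot 10^{5}$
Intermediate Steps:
$L{\left(n,Y \right)} = -6 + n^{2}$ ($L{\left(n,Y \right)} = -6 + n n = -6 + n^{2}$)
$w{\left(y,m \right)} = 2 m$
$A{\left(f \right)} = 250 \sqrt{f}$ ($A{\left(f \right)} = \left(-6 + \left(-16\right)^{2}\right) \sqrt{f} = \left(-6 + 256\right) \sqrt{f} = 250 \sqrt{f}$)
$A{\left(T{\left(w{\left(-5,6 \right)} \right)} \right)} - 955403 = 250 \sqrt{2 \cdot 6} - 955403 = 250 \sqrt{12} - 955403 = 250 \cdot 2 \sqrt{3} - 955403 = 500 \sqrt{3} - 955403 = -955403 + 500 \sqrt{3}$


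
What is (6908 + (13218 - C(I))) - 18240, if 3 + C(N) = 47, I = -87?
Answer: 1842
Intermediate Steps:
C(N) = 44 (C(N) = -3 + 47 = 44)
(6908 + (13218 - C(I))) - 18240 = (6908 + (13218 - 1*44)) - 18240 = (6908 + (13218 - 44)) - 18240 = (6908 + 13174) - 18240 = 20082 - 18240 = 1842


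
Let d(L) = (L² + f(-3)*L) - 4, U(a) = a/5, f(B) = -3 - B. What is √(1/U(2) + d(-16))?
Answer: √1018/2 ≈ 15.953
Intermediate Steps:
U(a) = a/5 (U(a) = a*(⅕) = a/5)
d(L) = -4 + L² (d(L) = (L² + (-3 - 1*(-3))*L) - 4 = (L² + (-3 + 3)*L) - 4 = (L² + 0*L) - 4 = (L² + 0) - 4 = L² - 4 = -4 + L²)
√(1/U(2) + d(-16)) = √(1/((⅕)*2) + (-4 + (-16)²)) = √(1/(⅖) + (-4 + 256)) = √(5/2 + 252) = √(509/2) = √1018/2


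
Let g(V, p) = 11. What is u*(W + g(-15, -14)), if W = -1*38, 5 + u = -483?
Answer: 13176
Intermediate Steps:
u = -488 (u = -5 - 483 = -488)
W = -38
u*(W + g(-15, -14)) = -488*(-38 + 11) = -488*(-27) = 13176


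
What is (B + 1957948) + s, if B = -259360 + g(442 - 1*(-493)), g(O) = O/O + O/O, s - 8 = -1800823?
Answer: -102225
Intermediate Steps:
s = -1800815 (s = 8 - 1800823 = -1800815)
g(O) = 2 (g(O) = 1 + 1 = 2)
B = -259358 (B = -259360 + 2 = -259358)
(B + 1957948) + s = (-259358 + 1957948) - 1800815 = 1698590 - 1800815 = -102225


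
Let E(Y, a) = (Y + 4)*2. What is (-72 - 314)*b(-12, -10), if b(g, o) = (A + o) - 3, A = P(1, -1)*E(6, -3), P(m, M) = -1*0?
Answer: 5018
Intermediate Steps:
E(Y, a) = 8 + 2*Y (E(Y, a) = (4 + Y)*2 = 8 + 2*Y)
P(m, M) = 0
A = 0 (A = 0*(8 + 2*6) = 0*(8 + 12) = 0*20 = 0)
b(g, o) = -3 + o (b(g, o) = (0 + o) - 3 = o - 3 = -3 + o)
(-72 - 314)*b(-12, -10) = (-72 - 314)*(-3 - 10) = -386*(-13) = 5018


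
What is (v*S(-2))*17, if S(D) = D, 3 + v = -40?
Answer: 1462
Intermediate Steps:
v = -43 (v = -3 - 40 = -43)
(v*S(-2))*17 = -43*(-2)*17 = 86*17 = 1462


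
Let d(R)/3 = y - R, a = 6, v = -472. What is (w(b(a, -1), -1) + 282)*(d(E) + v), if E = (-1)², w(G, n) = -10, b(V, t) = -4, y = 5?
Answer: -125120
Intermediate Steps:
E = 1
d(R) = 15 - 3*R (d(R) = 3*(5 - R) = 15 - 3*R)
(w(b(a, -1), -1) + 282)*(d(E) + v) = (-10 + 282)*((15 - 3*1) - 472) = 272*((15 - 3) - 472) = 272*(12 - 472) = 272*(-460) = -125120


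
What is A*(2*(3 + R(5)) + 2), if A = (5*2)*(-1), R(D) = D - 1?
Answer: -160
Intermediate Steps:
R(D) = -1 + D
A = -10 (A = 10*(-1) = -10)
A*(2*(3 + R(5)) + 2) = -10*(2*(3 + (-1 + 5)) + 2) = -10*(2*(3 + 4) + 2) = -10*(2*7 + 2) = -10*(14 + 2) = -10*16 = -160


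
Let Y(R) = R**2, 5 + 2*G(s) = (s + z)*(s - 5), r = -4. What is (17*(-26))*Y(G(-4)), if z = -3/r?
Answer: -2079389/32 ≈ -64981.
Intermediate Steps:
z = 3/4 (z = -3/(-4) = -3*(-1/4) = 3/4 ≈ 0.75000)
G(s) = -5/2 + (-5 + s)*(3/4 + s)/2 (G(s) = -5/2 + ((s + 3/4)*(s - 5))/2 = -5/2 + ((3/4 + s)*(-5 + s))/2 = -5/2 + ((-5 + s)*(3/4 + s))/2 = -5/2 + (-5 + s)*(3/4 + s)/2)
(17*(-26))*Y(G(-4)) = (17*(-26))*(-35/8 + (1/2)*(-4)**2 - 17/8*(-4))**2 = -442*(-35/8 + (1/2)*16 + 17/2)**2 = -442*(-35/8 + 8 + 17/2)**2 = -442*(97/8)**2 = -442*9409/64 = -2079389/32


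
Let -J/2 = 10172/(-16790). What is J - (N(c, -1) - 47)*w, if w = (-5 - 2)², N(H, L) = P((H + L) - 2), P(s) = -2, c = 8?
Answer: 20166567/8395 ≈ 2402.2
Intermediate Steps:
N(H, L) = -2
w = 49 (w = (-7)² = 49)
J = 10172/8395 (J = -20344/(-16790) = -20344*(-1)/16790 = -2*(-5086/8395) = 10172/8395 ≈ 1.2117)
J - (N(c, -1) - 47)*w = 10172/8395 - (-2 - 47)*49 = 10172/8395 - (-49)*49 = 10172/8395 - 1*(-2401) = 10172/8395 + 2401 = 20166567/8395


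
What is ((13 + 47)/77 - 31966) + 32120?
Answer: 11918/77 ≈ 154.78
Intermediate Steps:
((13 + 47)/77 - 31966) + 32120 = (60*(1/77) - 31966) + 32120 = (60/77 - 31966) + 32120 = -2461322/77 + 32120 = 11918/77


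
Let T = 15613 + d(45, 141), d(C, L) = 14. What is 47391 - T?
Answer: 31764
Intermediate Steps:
T = 15627 (T = 15613 + 14 = 15627)
47391 - T = 47391 - 1*15627 = 47391 - 15627 = 31764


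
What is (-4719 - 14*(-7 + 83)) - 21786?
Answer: -27569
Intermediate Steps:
(-4719 - 14*(-7 + 83)) - 21786 = (-4719 - 14*76) - 21786 = (-4719 - 1064) - 21786 = -5783 - 21786 = -27569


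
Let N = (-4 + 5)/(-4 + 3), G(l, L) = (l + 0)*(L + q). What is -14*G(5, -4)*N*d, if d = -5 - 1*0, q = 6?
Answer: -700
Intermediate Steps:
G(l, L) = l*(6 + L) (G(l, L) = (l + 0)*(L + 6) = l*(6 + L))
d = -5 (d = -5 + 0 = -5)
N = -1 (N = 1/(-1) = 1*(-1) = -1)
-14*G(5, -4)*N*d = -14*(5*(6 - 4))*(-1)*(-5) = -14*(5*2)*(-1)*(-5) = -14*10*(-1)*(-5) = -(-140)*(-5) = -14*50 = -700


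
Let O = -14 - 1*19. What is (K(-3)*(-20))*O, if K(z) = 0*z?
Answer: 0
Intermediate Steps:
K(z) = 0
O = -33 (O = -14 - 19 = -33)
(K(-3)*(-20))*O = (0*(-20))*(-33) = 0*(-33) = 0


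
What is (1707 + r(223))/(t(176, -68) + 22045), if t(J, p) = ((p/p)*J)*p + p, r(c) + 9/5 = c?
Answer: 9641/50045 ≈ 0.19265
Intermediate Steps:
r(c) = -9/5 + c
t(J, p) = p + J*p (t(J, p) = (1*J)*p + p = J*p + p = p + J*p)
(1707 + r(223))/(t(176, -68) + 22045) = (1707 + (-9/5 + 223))/(-68*(1 + 176) + 22045) = (1707 + 1106/5)/(-68*177 + 22045) = 9641/(5*(-12036 + 22045)) = (9641/5)/10009 = (9641/5)*(1/10009) = 9641/50045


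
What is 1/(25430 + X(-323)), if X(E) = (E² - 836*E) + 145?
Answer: 1/399932 ≈ 2.5004e-6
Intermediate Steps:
X(E) = 145 + E² - 836*E
1/(25430 + X(-323)) = 1/(25430 + (145 + (-323)² - 836*(-323))) = 1/(25430 + (145 + 104329 + 270028)) = 1/(25430 + 374502) = 1/399932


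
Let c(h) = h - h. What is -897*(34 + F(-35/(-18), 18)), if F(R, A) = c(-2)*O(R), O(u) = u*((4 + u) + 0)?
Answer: -30498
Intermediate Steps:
c(h) = 0
O(u) = u*(4 + u)
F(R, A) = 0 (F(R, A) = 0*(R*(4 + R)) = 0)
-897*(34 + F(-35/(-18), 18)) = -897*(34 + 0) = -897*34 = -30498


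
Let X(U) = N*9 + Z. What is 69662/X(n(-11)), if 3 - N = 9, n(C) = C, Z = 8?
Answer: -34831/23 ≈ -1514.4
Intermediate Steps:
N = -6 (N = 3 - 1*9 = 3 - 9 = -6)
X(U) = -46 (X(U) = -6*9 + 8 = -54 + 8 = -46)
69662/X(n(-11)) = 69662/(-46) = 69662*(-1/46) = -34831/23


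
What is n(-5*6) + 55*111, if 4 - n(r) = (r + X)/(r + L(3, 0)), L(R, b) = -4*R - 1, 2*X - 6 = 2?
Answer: 262661/43 ≈ 6108.4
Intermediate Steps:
X = 4 (X = 3 + (1/2)*2 = 3 + 1 = 4)
L(R, b) = -1 - 4*R
n(r) = 4 - (4 + r)/(-13 + r) (n(r) = 4 - (r + 4)/(r + (-1 - 4*3)) = 4 - (4 + r)/(r + (-1 - 12)) = 4 - (4 + r)/(r - 13) = 4 - (4 + r)/(-13 + r))
n(-5*6) + 55*111 = (-56 + 3*(-5*6))/(-13 - 5*6) + 55*111 = (-56 + 3*(-30))/(-13 - 30) + 6105 = (-56 - 90)/(-43) + 6105 = -1/43*(-146) + 6105 = 146/43 + 6105 = 262661/43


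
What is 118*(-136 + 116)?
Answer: -2360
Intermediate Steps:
118*(-136 + 116) = 118*(-20) = -2360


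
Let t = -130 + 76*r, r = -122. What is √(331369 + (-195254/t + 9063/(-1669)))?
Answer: √20399764475597094309/7845969 ≈ 575.66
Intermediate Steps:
t = -9402 (t = -130 + 76*(-122) = -130 - 9272 = -9402)
√(331369 + (-195254/t + 9063/(-1669))) = √(331369 + (-195254/(-9402) + 9063/(-1669))) = √(331369 + (-195254*(-1/9402) + 9063*(-1/1669))) = √(331369 + (97627/4701 - 9063/1669)) = √(331369 + 120334300/7845969) = √(2600031235861/7845969) = √20399764475597094309/7845969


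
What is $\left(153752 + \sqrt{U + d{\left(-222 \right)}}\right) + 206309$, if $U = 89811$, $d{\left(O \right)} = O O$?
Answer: $360061 + 3 \sqrt{15455} \approx 3.6043 \cdot 10^{5}$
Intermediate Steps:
$d{\left(O \right)} = O^{2}$
$\left(153752 + \sqrt{U + d{\left(-222 \right)}}\right) + 206309 = \left(153752 + \sqrt{89811 + \left(-222\right)^{2}}\right) + 206309 = \left(153752 + \sqrt{89811 + 49284}\right) + 206309 = \left(153752 + \sqrt{139095}\right) + 206309 = \left(153752 + 3 \sqrt{15455}\right) + 206309 = 360061 + 3 \sqrt{15455}$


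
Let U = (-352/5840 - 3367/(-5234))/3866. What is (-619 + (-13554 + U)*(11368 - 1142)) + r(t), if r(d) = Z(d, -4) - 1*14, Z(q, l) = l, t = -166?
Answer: -511839381094442539/3692822530 ≈ -1.3860e+8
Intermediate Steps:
r(d) = -18 (r(d) = -4 - 1*14 = -4 - 14 = -18)
U = 1113807/7385645060 (U = (-352*1/5840 - 3367*(-1/5234))*(1/3866) = (-22/365 + 3367/5234)*(1/3866) = (1113807/1910410)*(1/3866) = 1113807/7385645060 ≈ 0.00015081)
(-619 + (-13554 + U)*(11368 - 1142)) + r(t) = (-619 + (-13554 + 1113807/7385645060)*(11368 - 1142)) - 18 = (-619 - 100105032029433/7385645060*10226) - 18 = (-619 - 511837028766490929/3692822530) - 18 = -511839314623636999/3692822530 - 18 = -511839381094442539/3692822530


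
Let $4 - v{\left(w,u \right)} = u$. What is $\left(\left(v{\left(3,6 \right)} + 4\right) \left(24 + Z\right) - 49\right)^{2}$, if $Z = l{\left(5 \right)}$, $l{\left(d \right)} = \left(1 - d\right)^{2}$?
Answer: $961$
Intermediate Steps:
$v{\left(w,u \right)} = 4 - u$
$Z = 16$ ($Z = \left(-1 + 5\right)^{2} = 4^{2} = 16$)
$\left(\left(v{\left(3,6 \right)} + 4\right) \left(24 + Z\right) - 49\right)^{2} = \left(\left(\left(4 - 6\right) + 4\right) \left(24 + 16\right) - 49\right)^{2} = \left(\left(\left(4 - 6\right) + 4\right) 40 - 49\right)^{2} = \left(\left(-2 + 4\right) 40 - 49\right)^{2} = \left(2 \cdot 40 - 49\right)^{2} = \left(80 - 49\right)^{2} = 31^{2} = 961$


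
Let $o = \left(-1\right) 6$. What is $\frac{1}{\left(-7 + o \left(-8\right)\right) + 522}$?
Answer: $\frac{1}{563} \approx 0.0017762$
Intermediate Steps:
$o = -6$
$\frac{1}{\left(-7 + o \left(-8\right)\right) + 522} = \frac{1}{\left(-7 - -48\right) + 522} = \frac{1}{\left(-7 + 48\right) + 522} = \frac{1}{41 + 522} = \frac{1}{563}$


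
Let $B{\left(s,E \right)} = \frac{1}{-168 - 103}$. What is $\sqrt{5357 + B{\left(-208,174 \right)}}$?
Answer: $\frac{\sqrt{393423166}}{271} \approx 73.192$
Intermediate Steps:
$B{\left(s,E \right)} = - \frac{1}{271}$ ($B{\left(s,E \right)} = \frac{1}{-271} = - \frac{1}{271}$)
$\sqrt{5357 + B{\left(-208,174 \right)}} = \sqrt{5357 - \frac{1}{271}} = \sqrt{\frac{1451746}{271}} = \frac{\sqrt{393423166}}{271}$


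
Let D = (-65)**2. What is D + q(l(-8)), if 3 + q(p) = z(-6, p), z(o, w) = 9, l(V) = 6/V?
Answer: 4231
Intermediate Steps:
q(p) = 6 (q(p) = -3 + 9 = 6)
D = 4225
D + q(l(-8)) = 4225 + 6 = 4231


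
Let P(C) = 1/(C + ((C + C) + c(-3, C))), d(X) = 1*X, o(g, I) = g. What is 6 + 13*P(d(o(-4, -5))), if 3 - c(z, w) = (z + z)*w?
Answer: 185/33 ≈ 5.6061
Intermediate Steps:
c(z, w) = 3 - 2*w*z (c(z, w) = 3 - (z + z)*w = 3 - 2*z*w = 3 - 2*w*z)
d(X) = X
P(C) = 1/(3 + 9*C) (P(C) = 1/(C + ((C + C) + (3 - 2*C*(-3)))) = 1/(C + (2*C + (3 + 6*C))) = 1/(C + (3 + 8*C)) = 1/(3 + 9*C))
6 + 13*P(d(o(-4, -5))) = 6 + 13*(1/(3*(1 + 3*(-4)))) = 6 + 13*(1/(3*(1 - 12))) = 6 + 13*((1/3)/(-11)) = 6 + 13*((1/3)*(-1/11)) = 6 + 13*(-1/33) = 6 - 13/33 = 185/33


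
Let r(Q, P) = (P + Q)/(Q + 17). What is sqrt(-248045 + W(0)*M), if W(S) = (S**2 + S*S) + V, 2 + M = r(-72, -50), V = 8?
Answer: I*sqrt(750330845)/55 ≈ 498.04*I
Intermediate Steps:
r(Q, P) = (P + Q)/(17 + Q)
M = 12/55 (M = -2 + (-50 - 72)/(17 - 72) = -2 - 122/(-55) = -2 - 1/55*(-122) = -2 + 122/55 = 12/55 ≈ 0.21818)
W(S) = 8 + 2*S**2 (W(S) = (S**2 + S*S) + 8 = (S**2 + S**2) + 8 = 2*S**2 + 8 = 8 + 2*S**2)
sqrt(-248045 + W(0)*M) = sqrt(-248045 + (8 + 2*0**2)*(12/55)) = sqrt(-248045 + (8 + 2*0)*(12/55)) = sqrt(-248045 + (8 + 0)*(12/55)) = sqrt(-248045 + 8*(12/55)) = sqrt(-248045 + 96/55) = sqrt(-13642379/55) = I*sqrt(750330845)/55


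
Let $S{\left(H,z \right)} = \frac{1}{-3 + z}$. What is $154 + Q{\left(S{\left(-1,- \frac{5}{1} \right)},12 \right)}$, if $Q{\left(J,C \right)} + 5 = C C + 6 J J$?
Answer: $\frac{9379}{32} \approx 293.09$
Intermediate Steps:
$Q{\left(J,C \right)} = -5 + C^{2} + 6 J^{2}$ ($Q{\left(J,C \right)} = -5 + \left(C C + 6 J J\right) = -5 + \left(C^{2} + 6 J^{2}\right) = -5 + C^{2} + 6 J^{2}$)
$154 + Q{\left(S{\left(-1,- \frac{5}{1} \right)},12 \right)} = 154 + \left(-5 + 12^{2} + 6 \left(\frac{1}{-3 - \frac{5}{1}}\right)^{2}\right) = 154 + \left(-5 + 144 + 6 \left(\frac{1}{-3 - 5}\right)^{2}\right) = 154 + \left(-5 + 144 + 6 \left(\frac{1}{-8}\right)^{2}\right) = 154 + \left(-5 + 144 + 6 \left(- \frac{1}{8}\right)^{2}\right) = 154 + \left(-5 + 144 + 6 \cdot \frac{1}{64}\right) = 154 + \left(-5 + 144 + \frac{3}{32}\right) = 154 + \frac{4451}{32} = \frac{9379}{32}$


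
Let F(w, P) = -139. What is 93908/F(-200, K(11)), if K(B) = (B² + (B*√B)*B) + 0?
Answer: -93908/139 ≈ -675.60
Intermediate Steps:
K(B) = B² + B^(5/2) (K(B) = (B² + B^(3/2)*B) + 0 = (B² + B^(5/2)) + 0 = B² + B^(5/2))
93908/F(-200, K(11)) = 93908/(-139) = 93908*(-1/139) = -93908/139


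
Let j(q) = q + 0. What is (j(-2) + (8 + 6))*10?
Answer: 120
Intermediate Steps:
j(q) = q
(j(-2) + (8 + 6))*10 = (-2 + (8 + 6))*10 = (-2 + 14)*10 = 12*10 = 120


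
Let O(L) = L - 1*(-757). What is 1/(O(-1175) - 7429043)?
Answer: -1/7429461 ≈ -1.3460e-7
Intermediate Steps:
O(L) = 757 + L (O(L) = L + 757 = 757 + L)
1/(O(-1175) - 7429043) = 1/((757 - 1175) - 7429043) = 1/(-418 - 7429043) = 1/(-7429461) = -1/7429461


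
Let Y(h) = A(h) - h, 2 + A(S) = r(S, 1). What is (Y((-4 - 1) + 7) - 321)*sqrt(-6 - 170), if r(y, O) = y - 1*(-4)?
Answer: -1276*I*sqrt(11) ≈ -4232.0*I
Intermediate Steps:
r(y, O) = 4 + y (r(y, O) = y + 4 = 4 + y)
A(S) = 2 + S (A(S) = -2 + (4 + S) = 2 + S)
Y(h) = 2 (Y(h) = (2 + h) - h = 2)
(Y((-4 - 1) + 7) - 321)*sqrt(-6 - 170) = (2 - 321)*sqrt(-6 - 170) = -1276*I*sqrt(11)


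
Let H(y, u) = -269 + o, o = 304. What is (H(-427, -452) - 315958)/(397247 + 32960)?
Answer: -315923/430207 ≈ -0.73435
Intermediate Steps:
H(y, u) = 35 (H(y, u) = -269 + 304 = 35)
(H(-427, -452) - 315958)/(397247 + 32960) = (35 - 315958)/(397247 + 32960) = -315923/430207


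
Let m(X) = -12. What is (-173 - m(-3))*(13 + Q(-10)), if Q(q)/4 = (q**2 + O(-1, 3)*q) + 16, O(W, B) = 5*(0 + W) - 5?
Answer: -141197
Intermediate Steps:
O(W, B) = -5 + 5*W (O(W, B) = 5*W - 5 = -5 + 5*W)
Q(q) = 64 - 40*q + 4*q**2 (Q(q) = 4*((q**2 + (-5 + 5*(-1))*q) + 16) = 4*((q**2 + (-5 - 5)*q) + 16) = 4*((q**2 - 10*q) + 16) = 4*(16 + q**2 - 10*q) = 64 - 40*q + 4*q**2)
(-173 - m(-3))*(13 + Q(-10)) = (-173 - 1*(-12))*(13 + (64 - 40*(-10) + 4*(-10)**2)) = (-173 + 12)*(13 + (64 + 400 + 4*100)) = -161*(13 + (64 + 400 + 400)) = -161*(13 + 864) = -161*877 = -141197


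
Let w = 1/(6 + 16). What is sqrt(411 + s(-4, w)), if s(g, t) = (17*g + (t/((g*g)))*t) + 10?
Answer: 3*sqrt(303737)/88 ≈ 18.788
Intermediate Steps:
w = 1/22 ≈ 0.045455
s(g, t) = 10 + 17*g + t**2/g**2 (s(g, t) = (17*g + (t/(g**2))*t) + 10 = (17*g + (t/g**2)*t) + 10 = (17*g + t**2/g**2) + 10 = 10 + 17*g + t**2/g**2)
sqrt(411 + s(-4, w)) = sqrt(411 + (10 + 17*(-4) + (1/22)**2/(-4)**2)) = sqrt(411 + (10 - 68 + (1/16)*(1/484))) = sqrt(411 + (10 - 68 + 1/7744)) = sqrt(411 - 449151/7744) = sqrt(2733633/7744) = 3*sqrt(303737)/88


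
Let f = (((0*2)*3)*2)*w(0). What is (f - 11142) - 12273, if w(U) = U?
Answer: -23415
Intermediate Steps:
f = 0 (f = (((0*2)*3)*2)*0 = ((0*3)*2)*0 = (0*2)*0 = 0*0 = 0)
(f - 11142) - 12273 = (0 - 11142) - 12273 = -11142 - 12273 = -23415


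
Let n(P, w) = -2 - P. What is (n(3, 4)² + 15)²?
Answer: 1600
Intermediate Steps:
(n(3, 4)² + 15)² = ((-2 - 1*3)² + 15)² = ((-2 - 3)² + 15)² = ((-5)² + 15)² = (25 + 15)² = 40² = 1600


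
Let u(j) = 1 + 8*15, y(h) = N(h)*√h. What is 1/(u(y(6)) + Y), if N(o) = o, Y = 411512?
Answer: 1/411633 ≈ 2.4293e-6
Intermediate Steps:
y(h) = h^(3/2) (y(h) = h*√h = h^(3/2))
u(j) = 121 (u(j) = 1 + 120 = 121)
1/(u(y(6)) + Y) = 1/(121 + 411512) = 1/411633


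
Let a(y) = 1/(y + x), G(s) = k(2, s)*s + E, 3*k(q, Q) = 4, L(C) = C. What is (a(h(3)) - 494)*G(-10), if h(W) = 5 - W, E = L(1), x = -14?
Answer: 219373/36 ≈ 6093.7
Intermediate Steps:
k(q, Q) = 4/3 (k(q, Q) = (⅓)*4 = 4/3)
E = 1
G(s) = 1 + 4*s/3 (G(s) = 4*s/3 + 1 = 1 + 4*s/3)
a(y) = 1/(-14 + y) (a(y) = 1/(y - 14) = 1/(-14 + y))
(a(h(3)) - 494)*G(-10) = (1/(-14 + (5 - 1*3)) - 494)*(1 + (4/3)*(-10)) = (1/(-14 + (5 - 3)) - 494)*(1 - 40/3) = (1/(-14 + 2) - 494)*(-37/3) = (1/(-12) - 494)*(-37/3) = (-1/12 - 494)*(-37/3) = -5929/12*(-37/3) = 219373/36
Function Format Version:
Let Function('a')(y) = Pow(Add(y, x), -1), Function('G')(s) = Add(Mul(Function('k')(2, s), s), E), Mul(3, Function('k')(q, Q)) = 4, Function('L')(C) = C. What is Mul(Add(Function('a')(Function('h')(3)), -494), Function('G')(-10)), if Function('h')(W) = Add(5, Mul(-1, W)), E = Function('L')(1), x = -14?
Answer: Rational(219373, 36) ≈ 6093.7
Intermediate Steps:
Function('k')(q, Q) = Rational(4, 3) (Function('k')(q, Q) = Mul(Rational(1, 3), 4) = Rational(4, 3))
E = 1
Function('G')(s) = Add(1, Mul(Rational(4, 3), s)) (Function('G')(s) = Add(Mul(Rational(4, 3), s), 1) = Add(1, Mul(Rational(4, 3), s)))
Function('a')(y) = Pow(Add(-14, y), -1) (Function('a')(y) = Pow(Add(y, -14), -1) = Pow(Add(-14, y), -1))
Mul(Add(Function('a')(Function('h')(3)), -494), Function('G')(-10)) = Mul(Add(Pow(Add(-14, Add(5, Mul(-1, 3))), -1), -494), Add(1, Mul(Rational(4, 3), -10))) = Mul(Add(Pow(Add(-14, Add(5, -3)), -1), -494), Add(1, Rational(-40, 3))) = Mul(Add(Pow(Add(-14, 2), -1), -494), Rational(-37, 3)) = Mul(Add(Pow(-12, -1), -494), Rational(-37, 3)) = Mul(Add(Rational(-1, 12), -494), Rational(-37, 3)) = Mul(Rational(-5929, 12), Rational(-37, 3)) = Rational(219373, 36)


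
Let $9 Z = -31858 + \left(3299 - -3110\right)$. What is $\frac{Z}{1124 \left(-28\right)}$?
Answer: $\frac{8483}{94416} \approx 0.089847$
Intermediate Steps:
$Z = - \frac{8483}{3}$ ($Z = \frac{-31858 + \left(3299 - -3110\right)}{9} = \frac{-31858 + \left(3299 + 3110\right)}{9} = \frac{-31858 + 6409}{9} = \frac{1}{9} \left(-25449\right) = - \frac{8483}{3} \approx -2827.7$)
$\frac{Z}{1124 \left(-28\right)} = - \frac{8483}{3 \cdot 1124 \left(-28\right)} = - \frac{8483}{3 \left(-31472\right)} = \left(- \frac{8483}{3}\right) \left(- \frac{1}{31472}\right) = \frac{8483}{94416}$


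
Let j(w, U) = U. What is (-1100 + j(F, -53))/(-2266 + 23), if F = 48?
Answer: 1153/2243 ≈ 0.51404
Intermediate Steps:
(-1100 + j(F, -53))/(-2266 + 23) = (-1100 - 53)/(-2266 + 23) = -1153/(-2243) = -1153*(-1/2243) = 1153/2243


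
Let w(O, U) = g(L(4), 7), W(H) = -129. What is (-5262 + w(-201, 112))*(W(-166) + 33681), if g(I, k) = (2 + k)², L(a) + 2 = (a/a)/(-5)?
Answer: -173832912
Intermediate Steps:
L(a) = -11/5 (L(a) = -2 + (a/a)/(-5) = -2 + 1*(-⅕) = -2 - ⅕ = -11/5)
w(O, U) = 81 (w(O, U) = (2 + 7)² = 9² = 81)
(-5262 + w(-201, 112))*(W(-166) + 33681) = (-5262 + 81)*(-129 + 33681) = -5181*33552 = -173832912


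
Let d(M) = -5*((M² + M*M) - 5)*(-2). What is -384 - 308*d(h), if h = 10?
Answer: -600984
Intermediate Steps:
d(M) = -50 + 20*M² (d(M) = -5*((M² + M²) - 5)*(-2) = -5*(2*M² - 5)*(-2) = -5*(-5 + 2*M²)*(-2) = (25 - 10*M²)*(-2) = -50 + 20*M²)
-384 - 308*d(h) = -384 - 308*(-50 + 20*10²) = -384 - 308*(-50 + 20*100) = -384 - 308*(-50 + 2000) = -384 - 308*1950 = -384 - 600600 = -600984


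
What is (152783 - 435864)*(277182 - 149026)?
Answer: -36278528636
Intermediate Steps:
(152783 - 435864)*(277182 - 149026) = -283081*128156 = -36278528636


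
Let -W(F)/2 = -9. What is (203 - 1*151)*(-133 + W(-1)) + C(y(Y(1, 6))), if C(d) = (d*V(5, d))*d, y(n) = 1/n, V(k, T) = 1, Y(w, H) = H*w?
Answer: -215279/36 ≈ -5980.0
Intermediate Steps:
W(F) = 18 (W(F) = -2*(-9) = 18)
C(d) = d² (C(d) = (d*1)*d = d*d = d²)
(203 - 1*151)*(-133 + W(-1)) + C(y(Y(1, 6))) = (203 - 1*151)*(-133 + 18) + (1/(6*1))² = (203 - 151)*(-115) + (1/6)² = 52*(-115) + (⅙)² = -5980 + 1/36 = -215279/36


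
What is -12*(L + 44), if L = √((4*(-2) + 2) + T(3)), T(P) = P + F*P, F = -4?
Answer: -528 - 12*I*√15 ≈ -528.0 - 46.476*I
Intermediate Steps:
T(P) = -3*P (T(P) = P - 4*P = -3*P)
L = I*√15 (L = √((4*(-2) + 2) - 3*3) = √((-8 + 2) - 9) = √(-6 - 9) = √(-15) = I*√15 ≈ 3.873*I)
-12*(L + 44) = -12*(I*√15 + 44) = -12*(44 + I*√15) = -528 - 12*I*√15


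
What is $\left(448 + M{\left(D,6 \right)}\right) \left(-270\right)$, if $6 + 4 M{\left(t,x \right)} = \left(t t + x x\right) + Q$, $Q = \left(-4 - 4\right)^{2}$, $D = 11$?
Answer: $- \frac{270945}{2} \approx -1.3547 \cdot 10^{5}$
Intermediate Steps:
$Q = 64$ ($Q = \left(-8\right)^{2} = 64$)
$M{\left(t,x \right)} = \frac{29}{2} + \frac{t^{2}}{4} + \frac{x^{2}}{4}$ ($M{\left(t,x \right)} = - \frac{3}{2} + \frac{\left(t t + x x\right) + 64}{4} = - \frac{3}{2} + \frac{\left(t^{2} + x^{2}\right) + 64}{4} = - \frac{3}{2} + \frac{64 + t^{2} + x^{2}}{4} = - \frac{3}{2} + \left(16 + \frac{t^{2}}{4} + \frac{x^{2}}{4}\right) = \frac{29}{2} + \frac{t^{2}}{4} + \frac{x^{2}}{4}$)
$\left(448 + M{\left(D,6 \right)}\right) \left(-270\right) = \left(448 + \left(\frac{29}{2} + \frac{11^{2}}{4} + \frac{6^{2}}{4}\right)\right) \left(-270\right) = \left(448 + \left(\frac{29}{2} + \frac{1}{4} \cdot 121 + \frac{1}{4} \cdot 36\right)\right) \left(-270\right) = \left(448 + \left(\frac{29}{2} + \frac{121}{4} + 9\right)\right) \left(-270\right) = \left(448 + \frac{215}{4}\right) \left(-270\right) = \frac{2007}{4} \left(-270\right) = - \frac{270945}{2}$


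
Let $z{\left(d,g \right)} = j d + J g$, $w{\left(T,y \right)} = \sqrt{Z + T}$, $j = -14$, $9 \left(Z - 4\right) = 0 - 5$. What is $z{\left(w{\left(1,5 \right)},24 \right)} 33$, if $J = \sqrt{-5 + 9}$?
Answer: $1584 - 308 \sqrt{10} \approx 610.02$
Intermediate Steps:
$Z = \frac{31}{9}$ ($Z = 4 + \frac{0 - 5}{9} = 4 + \frac{1}{9} \left(-5\right) = 4 - \frac{5}{9} = \frac{31}{9} \approx 3.4444$)
$J = 2$ ($J = \sqrt{4} = 2$)
$w{\left(T,y \right)} = \sqrt{\frac{31}{9} + T}$
$z{\left(d,g \right)} = - 14 d + 2 g$
$z{\left(w{\left(1,5 \right)},24 \right)} 33 = \left(- 14 \frac{\sqrt{31 + 9 \cdot 1}}{3} + 2 \cdot 24\right) 33 = \left(- 14 \frac{\sqrt{31 + 9}}{3} + 48\right) 33 = \left(- 14 \frac{\sqrt{40}}{3} + 48\right) 33 = \left(- 14 \frac{2 \sqrt{10}}{3} + 48\right) 33 = \left(- \frac{28 \sqrt{10}}{3} + 48\right) 33 = \left(48 - \frac{28 \sqrt{10}}{3}\right) 33 = 1584 - 308 \sqrt{10}$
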